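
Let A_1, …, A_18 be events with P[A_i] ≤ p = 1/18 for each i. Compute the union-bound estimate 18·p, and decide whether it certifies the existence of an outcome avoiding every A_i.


Union bound: P[∪_{i=1}^{18} A_i] ≤ Σ_i P[A_i] ≤ 18·p = 18·(1/18) = 1.
Numerically: 1 ≈ 1.000.
Is 1 < 1? NO.
Since the bound 1 is ≥ 1, the union bound is uninformative here; it does NOT by itself certify existence.

18·p = 1 ≈ 1.000; existence NOT certified by the union bound.


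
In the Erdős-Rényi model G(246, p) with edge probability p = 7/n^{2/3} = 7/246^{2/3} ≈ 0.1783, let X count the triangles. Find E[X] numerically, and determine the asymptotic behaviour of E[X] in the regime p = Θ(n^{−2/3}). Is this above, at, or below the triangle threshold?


Number of potential triangles: C(246, 3) = 2450980.
Each occurs with probability p³ ≈ (0.1783)³ ≈ 5.667923e-03.
By linearity: E[X] = C(246, 3)·p³ ≈ 2450980 · 5.667923e-03 ≈ 13891.9648.
Since α = 2/3 < 1, p = c/n^{2/3} ≫ 1/n is above the triangle threshold p ~ 1/n. Asymptotically E[X] ~ (c³/6)·n^{3(1−α)} = (7³/6)·n^{1} → ∞; triangles are abundant w.h.p.

E[X] ≈ 13891.9648; in regime p = Θ(1/n^{2/3}) E[X] diverges (above the triangle threshold p ~ 1/n).


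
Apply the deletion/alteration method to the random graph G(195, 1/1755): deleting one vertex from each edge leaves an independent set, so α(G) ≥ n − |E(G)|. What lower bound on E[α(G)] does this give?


E[|E(G)|] = C(195, 2)·p = 18915 · (1/1755) = 97/9.
E[α(G)] ≥ n − E[|E(G)|] = 195 − 97/9 = 1658/9.
Numerically: ≈ 184.22222.
(This is only a lower bound; the true E[α(G)] may be larger.)

E[α(G)] ≥ 1658/9 ≈ 184.22222.


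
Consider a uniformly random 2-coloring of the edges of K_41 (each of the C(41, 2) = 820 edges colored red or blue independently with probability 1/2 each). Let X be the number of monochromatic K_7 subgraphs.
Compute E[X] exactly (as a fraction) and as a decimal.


Let X = Σ_S X_S over the C(41, 7) = 22481940 subsets S of size 7, where X_S = 1 if the K_7 on S is monochromatic.
For a fixed S, the K_7 on S has C(7, 2) = 21 edges. P[all 21 edges red] = (1/2)^21, and likewise for blue, so P[monochromatic] = 2·(1/2)^21 = 2^{1 − 21} = 1/1048576.
Summing: E[X] = C(41, 7) · 2^{1 − 21} = 22481940 · 1/1048576 = 5620485/262144.
Numerically: E[X] ≈ 21.440.

E[X] = C(41,7)·2^(1−C(7,2)) = 5620485/262144 ≈ 21.440.


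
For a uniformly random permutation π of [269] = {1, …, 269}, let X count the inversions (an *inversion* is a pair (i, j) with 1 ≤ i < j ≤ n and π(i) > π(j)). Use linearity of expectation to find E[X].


Write X = Σ X_I over the C(269, 2) = 36046 pairs i < j, with X_I the indicator of one inversion.
There are 36046 indicators.
For each fixed pair i < j, the values π(i) and π(j) are two distinct elements of {1, …, 269} in uniformly random order; by symmetry P[π(i) > π(j)] = 1/2.
By linearity: E[X] = 36046 · (1/2) = C(269, 2) · (1/2) = 36046/2 = 18023 ≈ 18023.000.

E[X] = 18023 = 18023.000.


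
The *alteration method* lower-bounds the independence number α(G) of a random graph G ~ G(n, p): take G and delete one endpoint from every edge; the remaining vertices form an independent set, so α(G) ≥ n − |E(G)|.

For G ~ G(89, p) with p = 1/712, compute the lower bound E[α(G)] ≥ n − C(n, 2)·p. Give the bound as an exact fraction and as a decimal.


E[|E(G)|] = C(89, 2)·p = 3916 · (1/712) = 11/2.
E[α(G)] ≥ n − E[|E(G)|] = 89 − 11/2 = 167/2.
Numerically: ≈ 83.500000.
(This is only a lower bound; the true E[α(G)] may be larger.)

E[α(G)] ≥ 167/2 ≈ 83.500000.


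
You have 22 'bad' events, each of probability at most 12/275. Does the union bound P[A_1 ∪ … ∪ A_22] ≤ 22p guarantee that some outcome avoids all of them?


Union bound: P[∪_{i=1}^{22} A_i] ≤ Σ_i P[A_i] ≤ 22·p = 22·(12/275) = 24/25.
Numerically: 24/25 ≈ 0.9600000.
Is 24/25 < 1? YES.
Since P[∪ A_i] ≤ 24/25 < 1, the complement has P[∩ A_i^c] ≥ 1 − 24/25 = 1/25 > 0, so some outcome avoids every A_i.

22·p = 24/25 ≈ 0.9600000; existence CERTIFIED by the union bound.


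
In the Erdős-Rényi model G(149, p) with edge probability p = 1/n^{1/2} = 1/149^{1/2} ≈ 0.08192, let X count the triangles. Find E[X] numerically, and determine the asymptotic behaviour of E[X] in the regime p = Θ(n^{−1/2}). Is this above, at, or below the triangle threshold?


Number of potential triangles: C(149, 3) = 540274.
Each occurs with probability p³ ≈ (0.08192)³ ≈ 5.498201e-04.
By linearity: E[X] = C(149, 3)·p³ ≈ 540274 · 5.498201e-04 ≈ 297.0535.
Since α = 1/2 < 1, p = c/n^{1/2} ≫ 1/n is above the triangle threshold p ~ 1/n. Asymptotically E[X] ~ (c³/6)·n^{3(1−α)} = (1³/6)·n^{1.5} → ∞; triangles are abundant w.h.p.

E[X] ≈ 297.0535; in regime p = Θ(1/n^{1/2}) E[X] diverges (above the triangle threshold p ~ 1/n).


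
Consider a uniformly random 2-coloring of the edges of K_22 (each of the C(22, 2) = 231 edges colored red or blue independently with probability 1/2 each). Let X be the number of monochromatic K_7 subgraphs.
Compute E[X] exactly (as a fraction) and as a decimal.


Let X = Σ_S X_S over the C(22, 7) = 170544 subsets S of size 7, where X_S = 1 if the K_7 on S is monochromatic.
For a fixed S, the K_7 on S has C(7, 2) = 21 edges. P[all 21 edges red] = (1/2)^21, and likewise for blue, so P[monochromatic] = 2·(1/2)^21 = 2^{1 − 21} = 1/1048576.
By linearity: E[X] = C(22, 7) · 2^{1 − 21} = 170544 · 1/1048576 = 10659/65536.
Numerically: E[X] ≈ 0.16264.

E[X] = C(22,7)·2^(1−C(7,2)) = 10659/65536 ≈ 0.16264.


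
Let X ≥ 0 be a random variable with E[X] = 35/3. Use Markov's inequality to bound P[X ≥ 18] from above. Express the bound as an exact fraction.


μ = E[X] = 35/3, a = 18.
Markov: P[X ≥ 18] ≤ μ/a = (35/3)/18 = 35/54.
Numerically: ≈ 0.64815.
(Since a = 18 > μ = 11.66667, the bound 35/54 is < 1 and informative.)

P[X ≥ 18] ≤ 35/54 ≈ 0.64815.


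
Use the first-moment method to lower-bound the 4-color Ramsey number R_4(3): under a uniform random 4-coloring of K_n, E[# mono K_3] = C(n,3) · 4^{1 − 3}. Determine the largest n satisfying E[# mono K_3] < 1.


We need C(n, 3) · 4^{1 − 3} < 1, i.e. C(n, 3) < 4^{3 − 1} = 16.
Check values of n near the boundary:
  n = 3: C(3, 3) = 1; 1 < 16? YES
  n = 4: C(4, 3) = 4; 4 < 16? YES
  n = 5: C(5, 3) = 10; 10 < 16? YES
  n = 6: C(6, 3) = 20; 20 < 16? NO
  n = 7: C(7, 3) = 35; 35 < 16? NO
The largest n with C(n, 3) < 16 is n = 5 (where E[X] = 5/8 ≈ 0.62500). Hence R_4(3) > 5, i.e. R_4(3) ≥ 6.

Largest n = 5; hence R_4(3) > 5.


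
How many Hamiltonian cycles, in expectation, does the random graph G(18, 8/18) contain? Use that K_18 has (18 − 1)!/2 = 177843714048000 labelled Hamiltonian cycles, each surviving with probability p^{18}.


K_18 has (18 − 1)!/2 = 177843714048000 labelled Hamiltonian cycles.
For each such Hamiltonian cycle H, let X_H = 1 if all 18 edges of H are present in G. Then P[X_H = 1] = p^{18} = (4/9)^{18} = 68719476736/150094635296999121.
Summing the indicators: E[X] = Σ_H E[X_H] = 177843714048000 · p^{18} = 177843714048000 · 68719476736/150094635296999121 = 16764508875398316032000/205891132094649.
Numerically: E[X] ≈ 8.142e+07.

E[X] = 177843714048000 · (4/9)^{18} = 16764508875398316032000/205891132094649 ≈ 8.142e+07.


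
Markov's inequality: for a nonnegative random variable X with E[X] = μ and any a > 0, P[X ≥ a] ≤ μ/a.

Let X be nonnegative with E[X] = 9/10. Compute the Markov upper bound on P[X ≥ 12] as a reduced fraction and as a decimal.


μ = E[X] = 9/10, a = 12.
Markov: P[X ≥ 12] ≤ μ/a = (9/10)/12 = 3/40.
Numerically: ≈ 0.075.
(Since a = 12 > μ = 0.900, the bound 3/40 is < 1 and informative.)

P[X ≥ 12] ≤ 3/40 ≈ 0.075.


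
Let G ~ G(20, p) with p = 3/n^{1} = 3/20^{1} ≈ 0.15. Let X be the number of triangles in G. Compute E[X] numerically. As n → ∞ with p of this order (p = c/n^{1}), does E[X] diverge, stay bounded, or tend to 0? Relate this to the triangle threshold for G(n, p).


Number of potential triangles: C(20, 3) = 1140.
Each occurs with probability p³ ≈ (0.15)³ ≈ 3.37500e-03.
By linearity: E[X] = C(20, 3)·p³ ≈ 1140 · 3.37500e-03 ≈ 3.847.
Here α = 1, so p = 3/n is exactly at the triangle threshold p ~ 1/n. Asymptotically E[X] → c³/6 = 3³/6 = 9/2 ≈ 4.500, a bounded constant. In this regime the triangle count is asymptotically Poisson(c³/6).

E[X] ≈ 3.847; in regime p = Θ(1/n^{1}) E[X] stays bounded (at the triangle threshold p ~ 1/n).


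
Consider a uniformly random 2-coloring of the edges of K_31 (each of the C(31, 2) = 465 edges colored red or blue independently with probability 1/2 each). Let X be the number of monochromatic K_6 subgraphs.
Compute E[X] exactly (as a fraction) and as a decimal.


Let X = Σ_S X_S over the C(31, 6) = 736281 subsets S of size 6, where X_S = 1 if the K_6 on S is monochromatic.
For a fixed S, the K_6 on S has C(6, 2) = 15 edges. P[all 15 edges red] = (1/2)^15, and likewise for blue, so P[monochromatic] = 2·(1/2)^15 = 2^{1 − 15} = 1/16384.
By linearity: E[X] = C(31, 6) · 2^{1 − 15} = 736281 · 1/16384 = 736281/16384.
Numerically: E[X] ≈ 44.939026.

E[X] = C(31,6)·2^(1−C(6,2)) = 736281/16384 ≈ 44.939026.


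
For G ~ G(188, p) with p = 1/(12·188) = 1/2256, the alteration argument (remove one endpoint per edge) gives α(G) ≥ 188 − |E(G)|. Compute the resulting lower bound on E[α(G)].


E[|E(G)|] = C(188, 2)·p = 17578 · (1/2256) = 187/24.
E[α(G)] ≥ n − E[|E(G)|] = 188 − 187/24 = 4325/24.
Numerically: ≈ 180.208.
(This is only a lower bound; the true E[α(G)] may be larger.)

E[α(G)] ≥ 4325/24 ≈ 180.208.


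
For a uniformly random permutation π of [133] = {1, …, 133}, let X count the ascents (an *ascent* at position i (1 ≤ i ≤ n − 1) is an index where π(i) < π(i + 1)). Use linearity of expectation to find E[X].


Write X = Σ X_I over i = 1, …, 132, with X_I the indicator of one ascent.
There are 132 indicators.
For each fixed i, the pair (π(i), π(i+1)) is a uniformly random ordered pair of distinct values from {1, …, 133}; by symmetry P[π(i) < π(i+1)] = 1/2.
By linearity: E[X] = 132 · (1/2) = (133 − 1) · (1/2) = 66 ≈ 66.000.

E[X] = 66 = 66.000.


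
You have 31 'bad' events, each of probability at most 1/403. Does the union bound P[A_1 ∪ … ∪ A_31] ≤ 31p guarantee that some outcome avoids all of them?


Union bound: P[∪_{i=1}^{31} A_i] ≤ Σ_i P[A_i] ≤ 31·p = 31·(1/403) = 1/13.
Numerically: 1/13 ≈ 0.0769.
Is 1/13 < 1? YES.
Since P[∪ A_i] ≤ 1/13 < 1, the complement has P[∩ A_i^c] ≥ 1 − 1/13 = 12/13 > 0, so some outcome avoids every A_i.

31·p = 1/13 ≈ 0.0769; existence CERTIFIED by the union bound.


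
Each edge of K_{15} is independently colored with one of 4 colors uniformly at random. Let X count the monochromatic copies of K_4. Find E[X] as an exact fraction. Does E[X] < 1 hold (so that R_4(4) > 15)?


E[X] = C(15, 4) · 4^{1 − 6} = 1365 · 4^{−5} = 1365/1024.
As a reduced fraction: E[X] = 1365/1024 ≈ 1.333.
Is E[X] < 1? NO.
Since E[X] ≥ 1, the first-moment bound is inconclusive at n = 15; it does NOT by itself certify R_4(4) > 15.

E[X] = 1365/1024 ≈ 1.333; E[X] ≥ 1; first-moment method inconclusive here.


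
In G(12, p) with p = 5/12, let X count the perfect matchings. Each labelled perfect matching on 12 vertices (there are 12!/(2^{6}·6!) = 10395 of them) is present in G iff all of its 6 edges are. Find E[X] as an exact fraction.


K_12 has 12!/(2^{6}·6!) = 10395 labelled perfect matchings.
For each such perfect matching H, let X_H = 1 if all 6 edges of H are present in G. Then P[X_H = 1] = p^{6} = (5/12)^{6} = 15625/2985984.
By linearity of expectation: E[X] = Σ_H E[X_H] = 10395 · p^{6} = 10395 · 15625/2985984 = 6015625/110592.
Numerically: E[X] ≈ 54.4.

E[X] = 10395 · (5/12)^{6} = 6015625/110592 ≈ 54.4.


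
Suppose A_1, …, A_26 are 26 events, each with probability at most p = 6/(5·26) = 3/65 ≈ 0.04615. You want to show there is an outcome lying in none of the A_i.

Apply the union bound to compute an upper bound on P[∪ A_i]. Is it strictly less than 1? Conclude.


Union bound: P[∪_{i=1}^{26} A_i] ≤ Σ_i P[A_i] ≤ 26·p = 26·(3/65) = 6/5.
Numerically: 6/5 ≈ 1.20000.
Is 6/5 < 1? NO.
Since the bound 6/5 is ≥ 1, the union bound is uninformative here; it does NOT by itself certify existence.

26·p = 6/5 ≈ 1.20000; existence NOT certified by the union bound.


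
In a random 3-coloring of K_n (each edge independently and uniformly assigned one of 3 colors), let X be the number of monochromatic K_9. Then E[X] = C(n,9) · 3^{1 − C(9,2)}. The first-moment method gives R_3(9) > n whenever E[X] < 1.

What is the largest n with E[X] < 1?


We need C(n, 9) · 3^{1 − 36} < 1, i.e. C(n, 9) < 3^{36 − 1} = 50031545098999707.
Check values of n near the boundary:
  n = 296: C(296, 9) = 42513789098994080; 42513789098994080 < 50031545098999707? YES
  n = 297: C(297, 9) = 43842345008337645; 43842345008337645 < 50031545098999707? YES
  n = 298: C(298, 9) = 45207677551849890; 45207677551849890 < 50031545098999707? YES
  n = 299: C(299, 9) = 46610674441390059; 46610674441390059 < 50031545098999707? YES
  n = 300: C(300, 9) = 48052241692154700; 48052241692154700 < 50031545098999707? YES
  n = 301: C(301, 9) = 49533303936090975; 49533303936090975 < 50031545098999707? YES
  n = 302: C(302, 9) = 51054804739588650; 51054804739588650 < 50031545098999707? NO
  n = 303: C(303, 9) = 52617706925494425; 52617706925494425 < 50031545098999707? NO
  n = 304: C(304, 9) = 54222992899492560; 54222992899492560 < 50031545098999707? NO
The largest n with C(n, 9) < 50031545098999707 is n = 301 (where E[X] = 16511101312030325/16677181699666569 ≈ 0.990). Hence R_3(9) > 301, i.e. R_3(9) ≥ 302.

Largest n = 301; hence R_3(9) > 301.


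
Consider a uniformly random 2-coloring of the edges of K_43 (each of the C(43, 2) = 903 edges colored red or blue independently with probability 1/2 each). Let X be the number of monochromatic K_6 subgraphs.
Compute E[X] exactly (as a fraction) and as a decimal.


Let X = Σ_S X_S over the C(43, 6) = 6096454 subsets S of size 6, where X_S = 1 if the K_6 on S is monochromatic.
For a fixed S, the K_6 on S has C(6, 2) = 15 edges. P[all 15 edges red] = (1/2)^15, and likewise for blue, so P[monochromatic] = 2·(1/2)^15 = 2^{1 − 15} = 1/16384.
By linearity: E[X] = C(43, 6) · 2^{1 − 15} = 6096454 · 1/16384 = 3048227/8192.
Numerically: E[X] ≈ 372.0980.

E[X] = C(43,6)·2^(1−C(6,2)) = 3048227/8192 ≈ 372.0980.


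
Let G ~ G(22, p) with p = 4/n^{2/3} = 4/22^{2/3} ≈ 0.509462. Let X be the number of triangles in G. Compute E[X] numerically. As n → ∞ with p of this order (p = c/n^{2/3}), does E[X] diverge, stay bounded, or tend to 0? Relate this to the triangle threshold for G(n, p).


Number of potential triangles: C(22, 3) = 1540.
Each occurs with probability p³ ≈ (0.509462)³ ≈ 1.32231405e-01.
By linearity: E[X] = C(22, 3)·p³ ≈ 1540 · 1.32231405e-01 ≈ 203.636364.
Since α = 2/3 < 1, p = c/n^{2/3} ≫ 1/n is above the triangle threshold p ~ 1/n. Asymptotically E[X] ~ (c³/6)·n^{3(1−α)} = (4³/6)·n^{1} → ∞; triangles are abundant w.h.p.

E[X] ≈ 203.636364; in regime p = Θ(1/n^{2/3}) E[X] diverges (above the triangle threshold p ~ 1/n).


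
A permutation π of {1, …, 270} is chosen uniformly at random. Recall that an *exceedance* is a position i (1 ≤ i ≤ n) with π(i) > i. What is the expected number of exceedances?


Write X = Σ_{i=1}^{270} X_i, where X_i = 1_{π(i) > i}.
For each fixed i, π(i) is uniform over {1, …, 270} (marginal of a uniform permutation), so P[π(i) > i] = (n − i)/n. Summing: Σ_{i=1}^{270} (n − i)/n = (0 + 1 + … + 269)/270 = 270(270 − 1)/(2·270) = (270 − 1)/2.
Hence E[X] = Σ_{i=1}^{270} (270 − i)/270 = 269/2 ≈ 134.500.

E[X] = 269/2 = 134.500.


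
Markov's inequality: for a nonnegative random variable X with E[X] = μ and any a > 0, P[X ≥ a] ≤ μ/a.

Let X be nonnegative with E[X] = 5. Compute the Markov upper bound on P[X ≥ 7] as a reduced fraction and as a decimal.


μ = E[X] = 5, a = 7.
Markov: P[X ≥ 7] ≤ μ/a = (5)/7 = 5/7.
Numerically: ≈ 0.7143.
(Since a = 7 > μ = 5.0000, the bound 5/7 is < 1 and informative.)

P[X ≥ 7] ≤ 5/7 ≈ 0.7143.


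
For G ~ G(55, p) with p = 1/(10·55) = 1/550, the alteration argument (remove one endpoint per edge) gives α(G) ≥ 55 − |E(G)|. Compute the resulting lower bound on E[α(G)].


E[|E(G)|] = C(55, 2)·p = 1485 · (1/550) = 27/10.
E[α(G)] ≥ n − E[|E(G)|] = 55 − 27/10 = 523/10.
Numerically: ≈ 52.30000.
(This is only a lower bound; the true E[α(G)] may be larger.)

E[α(G)] ≥ 523/10 ≈ 52.30000.


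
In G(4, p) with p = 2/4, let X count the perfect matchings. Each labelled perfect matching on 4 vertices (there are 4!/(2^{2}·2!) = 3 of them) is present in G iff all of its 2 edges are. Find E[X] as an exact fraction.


K_4 has 4!/(2^{2}·2!) = 3 labelled perfect matchings.
For each such perfect matching H, let X_H = 1 if all 2 edges of H are present in G. Then P[X_H = 1] = p^{2} = (1/2)^{2} = 1/4.
Summing the indicators: E[X] = Σ_H E[X_H] = 3 · p^{2} = 3 · 1/4 = 3/4.
Numerically: E[X] ≈ 0.75.

E[X] = 3 · (1/2)^{2} = 3/4 ≈ 0.75.


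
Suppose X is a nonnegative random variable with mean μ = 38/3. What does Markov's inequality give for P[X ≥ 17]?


μ = E[X] = 38/3, a = 17.
Markov: P[X ≥ 17] ≤ μ/a = (38/3)/17 = 38/51.
Numerically: ≈ 0.74510.
(Since a = 17 > μ = 12.66667, the bound 38/51 is < 1 and informative.)

P[X ≥ 17] ≤ 38/51 ≈ 0.74510.


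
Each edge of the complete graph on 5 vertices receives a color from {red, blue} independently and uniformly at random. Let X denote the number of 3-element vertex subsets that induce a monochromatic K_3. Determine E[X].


Let X = Σ_S X_S over the C(5, 3) = 10 subsets S of size 3, where X_S = 1 if the K_3 on S is monochromatic.
For a fixed S, the K_3 on S has C(3, 2) = 3 edges. P[all 3 edges red] = (1/2)^3, and likewise for blue, so P[monochromatic] = 2·(1/2)^3 = 2^{1 − 3} = 1/4.
Summing: E[X] = C(5, 3) · 2^{1 − 3} = 10 · 1/4 = 5/2.
Numerically: E[X] ≈ 2.500000.

E[X] = C(5,3)·2^(1−C(3,2)) = 5/2 ≈ 2.500000.


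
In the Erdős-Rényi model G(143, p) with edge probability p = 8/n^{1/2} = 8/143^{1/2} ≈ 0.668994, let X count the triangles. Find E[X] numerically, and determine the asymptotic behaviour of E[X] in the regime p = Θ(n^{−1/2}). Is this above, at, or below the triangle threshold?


Number of potential triangles: C(143, 3) = 477191.
Each occurs with probability p³ ≈ (0.668994)³ ≈ 2.99409727e-01.
By linearity: E[X] = C(143, 3)·p³ ≈ 477191 · 2.99409727e-01 ≈ 142875.626875.
Since α = 1/2 < 1, p = c/n^{1/2} ≫ 1/n is above the triangle threshold p ~ 1/n. Asymptotically E[X] ~ (c³/6)·n^{3(1−α)} = (8³/6)·n^{1.5} → ∞; triangles are abundant w.h.p.

E[X] ≈ 142875.626875; in regime p = Θ(1/n^{1/2}) E[X] diverges (above the triangle threshold p ~ 1/n).


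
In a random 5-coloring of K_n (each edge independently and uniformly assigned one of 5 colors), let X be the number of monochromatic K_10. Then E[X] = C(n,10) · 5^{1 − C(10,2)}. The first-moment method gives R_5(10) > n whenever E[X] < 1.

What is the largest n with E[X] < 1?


We need C(n, 10) · 5^{1 − 45} < 1, i.e. C(n, 10) < 5^{45 − 1} = 5684341886080801486968994140625.
Check values of n near the boundary:
  n = 5387: C(5387, 10) = 5624406917627224603154306376491; 5624406917627224603154306376491 < 5684341886080801486968994140625? YES
  n = 5388: C(5388, 10) = 5634865093375880654852250419586; 5634865093375880654852250419586 < 5684341886080801486968994140625? YES
  n = 5389: C(5389, 10) = 5645340767466558997768874792926; 5645340767466558997768874792926 < 5684341886080801486968994140625? YES
  n = 5390: C(5390, 10) = 5655833965919099070255434039753; 5655833965919099070255434039753 < 5684341886080801486968994140625? YES
  n = 5391: C(5391, 10) = 5666344714787188828795213697883; 5666344714787188828795213697883 < 5684341886080801486968994140625? YES
  n = 5392: C(5392, 10) = 5676873040158402483252283957448; 5676873040158402483252283957448 < 5684341886080801486968994140625? YES
  n = 5393: C(5393, 10) = 5687418968154238267170642278008; 5687418968154238267170642278008 < 5684341886080801486968994140625? NO
The largest n with C(n, 10) < 5684341886080801486968994140625 is n = 5392 (where E[X] = 5676873040158402483252283957448/5684341886080801486968994140625 ≈ 0.998686). Hence R_5(10) > 5392, i.e. R_5(10) ≥ 5393.

Largest n = 5392; hence R_5(10) > 5392.


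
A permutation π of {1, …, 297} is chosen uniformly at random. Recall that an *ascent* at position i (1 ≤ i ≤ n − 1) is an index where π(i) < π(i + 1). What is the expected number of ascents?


Write X = Σ X_I over i = 1, …, 296, with X_I the indicator of one ascent.
There are 296 indicators.
For each fixed i, the pair (π(i), π(i+1)) is a uniformly random ordered pair of distinct values from {1, …, 297}; by symmetry P[π(i) < π(i+1)] = 1/2.
By linearity: E[X] = 296 · (1/2) = (297 − 1) · (1/2) = 148 ≈ 148.000.

E[X] = 148 = 148.000.


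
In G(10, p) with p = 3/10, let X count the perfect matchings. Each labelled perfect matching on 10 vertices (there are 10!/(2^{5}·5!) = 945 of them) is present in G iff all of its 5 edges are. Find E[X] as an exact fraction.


K_10 has 10!/(2^{5}·5!) = 945 labelled perfect matchings.
For each such perfect matching H, let X_H = 1 if all 5 edges of H are present in G. Then P[X_H = 1] = p^{5} = (3/10)^{5} = 243/100000.
By linearity of expectation: E[X] = Σ_H E[X_H] = 945 · p^{5} = 945 · 243/100000 = 45927/20000.
Numerically: E[X] ≈ 2.2963.

E[X] = 945 · (3/10)^{5} = 45927/20000 ≈ 2.2963.


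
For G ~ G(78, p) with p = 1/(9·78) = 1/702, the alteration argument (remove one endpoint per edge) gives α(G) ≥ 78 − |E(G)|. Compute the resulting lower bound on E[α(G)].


E[|E(G)|] = C(78, 2)·p = 3003 · (1/702) = 77/18.
E[α(G)] ≥ n − E[|E(G)|] = 78 − 77/18 = 1327/18.
Numerically: ≈ 73.72222.
(This is only a lower bound; the true E[α(G)] may be larger.)

E[α(G)] ≥ 1327/18 ≈ 73.72222.


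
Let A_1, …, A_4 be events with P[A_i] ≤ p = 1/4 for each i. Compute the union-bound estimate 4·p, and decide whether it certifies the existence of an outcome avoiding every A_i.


Union bound: P[∪_{i=1}^{4} A_i] ≤ Σ_i P[A_i] ≤ 4·p = 4·(1/4) = 1.
Numerically: 1 ≈ 1.000000.
Is 1 < 1? NO.
Since the bound 1 is ≥ 1, the union bound is uninformative here; it does NOT by itself certify existence.

4·p = 1 ≈ 1.000000; existence NOT certified by the union bound.


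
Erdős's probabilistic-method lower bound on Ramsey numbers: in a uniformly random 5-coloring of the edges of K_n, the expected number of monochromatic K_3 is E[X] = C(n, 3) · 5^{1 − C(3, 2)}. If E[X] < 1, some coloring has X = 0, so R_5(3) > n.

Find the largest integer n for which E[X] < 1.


We need C(n, 3) · 5^{1 − 3} < 1, i.e. C(n, 3) < 5^{3 − 1} = 25.
Check values of n near the boundary:
  n = 4: C(4, 3) = 4; 4 < 25? YES
  n = 5: C(5, 3) = 10; 10 < 25? YES
  n = 6: C(6, 3) = 20; 20 < 25? YES
  n = 7: C(7, 3) = 35; 35 < 25? NO
  n = 8: C(8, 3) = 56; 56 < 25? NO
The largest n with C(n, 3) < 25 is n = 6 (where E[X] = 4/5 ≈ 0.800). Hence R_5(3) > 6, i.e. R_5(3) ≥ 7.

Largest n = 6; hence R_5(3) > 6.


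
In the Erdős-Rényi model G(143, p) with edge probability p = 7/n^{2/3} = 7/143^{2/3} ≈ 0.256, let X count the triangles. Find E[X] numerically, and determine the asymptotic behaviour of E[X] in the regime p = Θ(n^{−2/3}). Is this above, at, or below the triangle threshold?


Number of potential triangles: C(143, 3) = 477191.
Each occurs with probability p³ ≈ (0.256)³ ≈ 1.67734e-02.
By linearity: E[X] = C(143, 3)·p³ ≈ 477191 · 1.67734e-02 ≈ 8004.133.
Since α = 2/3 < 1, p = c/n^{2/3} ≫ 1/n is above the triangle threshold p ~ 1/n. Asymptotically E[X] ~ (c³/6)·n^{3(1−α)} = (7³/6)·n^{1} → ∞; triangles are abundant w.h.p.

E[X] ≈ 8004.133; in regime p = Θ(1/n^{2/3}) E[X] diverges (above the triangle threshold p ~ 1/n).


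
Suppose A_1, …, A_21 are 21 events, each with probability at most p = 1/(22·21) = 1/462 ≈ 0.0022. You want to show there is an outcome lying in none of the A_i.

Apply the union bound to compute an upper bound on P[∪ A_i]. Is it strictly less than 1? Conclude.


Union bound: P[∪_{i=1}^{21} A_i] ≤ Σ_i P[A_i] ≤ 21·p = 21·(1/462) = 1/22.
Numerically: 1/22 ≈ 0.0455.
Is 1/22 < 1? YES.
Since P[∪ A_i] ≤ 1/22 < 1, the complement has P[∩ A_i^c] ≥ 1 − 1/22 = 21/22 > 0, so some outcome avoids every A_i.

21·p = 1/22 ≈ 0.0455; existence CERTIFIED by the union bound.


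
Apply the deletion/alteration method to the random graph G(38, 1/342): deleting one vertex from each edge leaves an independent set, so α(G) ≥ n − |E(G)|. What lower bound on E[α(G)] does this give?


E[|E(G)|] = C(38, 2)·p = 703 · (1/342) = 37/18.
E[α(G)] ≥ n − E[|E(G)|] = 38 − 37/18 = 647/18.
Numerically: ≈ 35.944.
(This is only a lower bound; the true E[α(G)] may be larger.)

E[α(G)] ≥ 647/18 ≈ 35.944.


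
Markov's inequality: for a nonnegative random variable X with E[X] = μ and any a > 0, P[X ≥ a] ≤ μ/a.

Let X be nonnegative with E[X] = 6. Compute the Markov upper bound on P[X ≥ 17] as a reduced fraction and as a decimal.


μ = E[X] = 6, a = 17.
Markov: P[X ≥ 17] ≤ μ/a = (6)/17 = 6/17.
Numerically: ≈ 0.35294.
(Since a = 17 > μ = 6.00000, the bound 6/17 is < 1 and informative.)

P[X ≥ 17] ≤ 6/17 ≈ 0.35294.


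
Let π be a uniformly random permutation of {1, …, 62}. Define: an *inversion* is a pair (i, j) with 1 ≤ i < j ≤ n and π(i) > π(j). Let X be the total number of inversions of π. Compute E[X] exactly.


Write X = Σ X_I over the C(62, 2) = 1891 pairs i < j, with X_I the indicator of one inversion.
There are 1891 indicators.
For each fixed pair i < j, the values π(i) and π(j) are two distinct elements of {1, …, 62} in uniformly random order; by symmetry P[π(i) > π(j)] = 1/2.
By linearity: E[X] = 1891 · (1/2) = C(62, 2) · (1/2) = 1891/2 = 1891/2 ≈ 945.50000.

E[X] = 1891/2 = 945.50000.


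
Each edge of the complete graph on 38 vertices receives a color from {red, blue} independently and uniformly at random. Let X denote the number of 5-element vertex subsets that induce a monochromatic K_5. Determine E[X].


Let X = Σ_S X_S over the C(38, 5) = 501942 subsets S of size 5, where X_S = 1 if the K_5 on S is monochromatic.
For a fixed S, the K_5 on S has C(5, 2) = 10 edges. P[all 10 edges red] = (1/2)^10, and likewise for blue, so P[monochromatic] = 2·(1/2)^10 = 2^{1 − 10} = 1/512.
By linearity: E[X] = C(38, 5) · 2^{1 − 10} = 501942 · 1/512 = 250971/256.
Numerically: E[X] ≈ 980.355469.

E[X] = C(38,5)·2^(1−C(5,2)) = 250971/256 ≈ 980.355469.


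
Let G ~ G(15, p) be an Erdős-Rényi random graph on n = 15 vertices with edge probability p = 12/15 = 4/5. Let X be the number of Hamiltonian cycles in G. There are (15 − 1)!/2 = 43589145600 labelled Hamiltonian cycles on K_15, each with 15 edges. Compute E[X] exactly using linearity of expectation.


K_15 has (15 − 1)!/2 = 43589145600 labelled Hamiltonian cycles.
For each such Hamiltonian cycle H, let X_H = 1 if all 15 edges of H are present in G. Then P[X_H = 1] = p^{15} = (4/5)^{15} = 1073741824/30517578125.
By linearity: E[X] = Σ_H E[X_H] = 43589145600 · p^{15} = 43589145600 · 1073741824/30517578125 = 1872139548125822976/1220703125.
Numerically: E[X] ≈ 1.5337e+09.

E[X] = 43589145600 · (4/5)^{15} = 1872139548125822976/1220703125 ≈ 1.5337e+09.


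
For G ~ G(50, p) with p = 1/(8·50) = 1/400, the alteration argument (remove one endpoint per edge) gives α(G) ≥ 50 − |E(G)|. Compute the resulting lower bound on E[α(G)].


E[|E(G)|] = C(50, 2)·p = 1225 · (1/400) = 49/16.
E[α(G)] ≥ n − E[|E(G)|] = 50 − 49/16 = 751/16.
Numerically: ≈ 46.93750.
(This is only a lower bound; the true E[α(G)] may be larger.)

E[α(G)] ≥ 751/16 ≈ 46.93750.


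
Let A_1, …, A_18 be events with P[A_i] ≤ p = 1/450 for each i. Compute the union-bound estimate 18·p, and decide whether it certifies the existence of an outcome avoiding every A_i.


Union bound: P[∪_{i=1}^{18} A_i] ≤ Σ_i P[A_i] ≤ 18·p = 18·(1/450) = 1/25.
Numerically: 1/25 ≈ 0.040000.
Is 1/25 < 1? YES.
Since P[∪ A_i] ≤ 1/25 < 1, the complement has P[∩ A_i^c] ≥ 1 − 1/25 = 24/25 > 0, so some outcome avoids every A_i.

18·p = 1/25 ≈ 0.040000; existence CERTIFIED by the union bound.


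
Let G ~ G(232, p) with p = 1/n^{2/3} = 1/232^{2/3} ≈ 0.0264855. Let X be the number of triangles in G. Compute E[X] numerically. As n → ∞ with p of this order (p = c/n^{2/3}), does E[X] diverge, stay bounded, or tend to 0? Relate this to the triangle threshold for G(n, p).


Number of potential triangles: C(232, 3) = 2054360.
Each occurs with probability p³ ≈ (0.0264855)³ ≈ 1.85790725e-05.
By linearity: E[X] = C(232, 3)·p³ ≈ 2054360 · 1.85790725e-05 ≈ 38.168103.
Since α = 2/3 < 1, p = c/n^{2/3} ≫ 1/n is above the triangle threshold p ~ 1/n. Asymptotically E[X] ~ (c³/6)·n^{3(1−α)} = (1³/6)·n^{1} → ∞; triangles are abundant w.h.p.

E[X] ≈ 38.168103; in regime p = Θ(1/n^{2/3}) E[X] diverges (above the triangle threshold p ~ 1/n).


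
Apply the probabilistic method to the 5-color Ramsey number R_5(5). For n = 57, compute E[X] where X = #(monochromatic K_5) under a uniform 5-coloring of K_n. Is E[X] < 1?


E[X] = C(57, 5) · 5^{1 − 10} = 4187106 · 5^{−9} = 4187106/1953125.
As a reduced fraction: E[X] = 4187106/1953125 ≈ 2.1437983.
Is E[X] < 1? NO.
Since E[X] ≥ 1, the first-moment bound is inconclusive at n = 57; it does NOT by itself certify R_5(5) > 57.

E[X] = 4187106/1953125 ≈ 2.1437983; E[X] ≥ 1; first-moment method inconclusive here.


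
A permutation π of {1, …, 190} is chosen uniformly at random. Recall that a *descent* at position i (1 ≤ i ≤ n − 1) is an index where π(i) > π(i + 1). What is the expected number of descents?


Write X = Σ X_I over i = 1, …, 189, with X_I the indicator of one descent.
There are 189 indicators.
For each fixed i, the pair (π(i), π(i+1)) is a uniformly random ordered pair of distinct values from {1, …, 190}; by symmetry P[π(i) > π(i+1)] = 1/2.
By linearity: E[X] = 189 · (1/2) = (190 − 1) · (1/2) = 189/2 ≈ 94.500.

E[X] = 189/2 = 94.500.


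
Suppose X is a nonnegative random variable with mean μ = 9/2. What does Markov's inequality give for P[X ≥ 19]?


μ = E[X] = 9/2, a = 19.
Markov: P[X ≥ 19] ≤ μ/a = (9/2)/19 = 9/38.
Numerically: ≈ 0.237.
(Since a = 19 > μ = 4.500, the bound 9/38 is < 1 and informative.)

P[X ≥ 19] ≤ 9/38 ≈ 0.237.


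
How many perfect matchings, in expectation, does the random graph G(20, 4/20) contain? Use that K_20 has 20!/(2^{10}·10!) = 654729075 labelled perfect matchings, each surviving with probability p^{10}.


K_20 has 20!/(2^{10}·10!) = 654729075 labelled perfect matchings.
For each such perfect matching H, let X_H = 1 if all 10 edges of H are present in G. Then P[X_H = 1] = p^{10} = (1/5)^{10} = 1/9765625.
By linearity of expectation: E[X] = Σ_H E[X_H] = 654729075 · p^{10} = 654729075 · 1/9765625 = 26189163/390625.
Numerically: E[X] ≈ 67.044.

E[X] = 654729075 · (1/5)^{10} = 26189163/390625 ≈ 67.044.


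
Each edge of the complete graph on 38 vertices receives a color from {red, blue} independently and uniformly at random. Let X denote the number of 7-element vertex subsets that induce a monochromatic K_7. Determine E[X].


Let X = Σ_S X_S over the C(38, 7) = 12620256 subsets S of size 7, where X_S = 1 if the K_7 on S is monochromatic.
For a fixed S, the K_7 on S has C(7, 2) = 21 edges. P[all 21 edges red] = (1/2)^21, and likewise for blue, so P[monochromatic] = 2·(1/2)^21 = 2^{1 − 21} = 1/1048576.
By linearity of expectation: E[X] = C(38, 7) · 2^{1 − 21} = 12620256 · 1/1048576 = 394383/32768.
Numerically: E[X] ≈ 12.036.

E[X] = C(38,7)·2^(1−C(7,2)) = 394383/32768 ≈ 12.036.


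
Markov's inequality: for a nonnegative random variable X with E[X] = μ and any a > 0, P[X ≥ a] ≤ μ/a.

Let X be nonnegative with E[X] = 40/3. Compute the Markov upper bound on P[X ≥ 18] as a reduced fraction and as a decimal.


μ = E[X] = 40/3, a = 18.
Markov: P[X ≥ 18] ≤ μ/a = (40/3)/18 = 20/27.
Numerically: ≈ 0.741.
(Since a = 18 > μ = 13.333, the bound 20/27 is < 1 and informative.)

P[X ≥ 18] ≤ 20/27 ≈ 0.741.


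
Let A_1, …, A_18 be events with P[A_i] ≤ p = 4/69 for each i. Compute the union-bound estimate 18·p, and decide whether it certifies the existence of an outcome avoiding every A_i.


Union bound: P[∪_{i=1}^{18} A_i] ≤ Σ_i P[A_i] ≤ 18·p = 18·(4/69) = 24/23.
Numerically: 24/23 ≈ 1.043478.
Is 24/23 < 1? NO.
Since the bound 24/23 is ≥ 1, the union bound is uninformative here; it does NOT by itself certify existence.

18·p = 24/23 ≈ 1.043478; existence NOT certified by the union bound.


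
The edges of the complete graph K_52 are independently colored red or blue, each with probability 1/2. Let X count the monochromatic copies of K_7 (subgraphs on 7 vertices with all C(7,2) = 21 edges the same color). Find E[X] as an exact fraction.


Let X = Σ_S X_S over the C(52, 7) = 133784560 subsets S of size 7, where X_S = 1 if the K_7 on S is monochromatic.
For a fixed S, the K_7 on S has C(7, 2) = 21 edges. P[all 21 edges red] = (1/2)^21, and likewise for blue, so P[monochromatic] = 2·(1/2)^21 = 2^{1 − 21} = 1/1048576.
Summing: E[X] = C(52, 7) · 2^{1 − 21} = 133784560 · 1/1048576 = 8361535/65536.
Numerically: E[X] ≈ 127.586899.

E[X] = C(52,7)·2^(1−C(7,2)) = 8361535/65536 ≈ 127.586899.


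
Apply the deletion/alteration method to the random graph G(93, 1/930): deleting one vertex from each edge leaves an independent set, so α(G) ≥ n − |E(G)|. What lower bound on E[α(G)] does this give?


E[|E(G)|] = C(93, 2)·p = 4278 · (1/930) = 23/5.
E[α(G)] ≥ n − E[|E(G)|] = 93 − 23/5 = 442/5.
Numerically: ≈ 88.4000.
(This is only a lower bound; the true E[α(G)] may be larger.)

E[α(G)] ≥ 442/5 ≈ 88.4000.


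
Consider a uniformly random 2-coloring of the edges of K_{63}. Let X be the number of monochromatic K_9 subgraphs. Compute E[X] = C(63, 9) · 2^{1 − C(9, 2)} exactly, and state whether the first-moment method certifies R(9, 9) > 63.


E[X] = C(63, 9) · 2^{1 − 36} = 23667689815 · 2^{−35} = 23667689815/34359738368.
As a reduced fraction: E[X] = 23667689815/34359738368 ≈ 0.6888204.
Is E[X] < 1? YES.
Since E[X] < 1, there exists a 2-coloring of K_{63} with no monochromatic K_9; hence R(9, 9) > 63.

E[X] = 23667689815/34359738368 ≈ 0.6888204; E[X] < 1, so R(9, 9) > 63.


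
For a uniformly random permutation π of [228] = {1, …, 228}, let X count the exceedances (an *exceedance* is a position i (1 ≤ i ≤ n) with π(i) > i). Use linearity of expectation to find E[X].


Write X = Σ_{i=1}^{228} X_i, where X_i = 1_{π(i) > i}.
For each fixed i, π(i) is uniform over {1, …, 228} (marginal of a uniform permutation), so P[π(i) > i] = (n − i)/n. Summing: Σ_{i=1}^{228} (n − i)/n = (0 + 1 + … + 227)/228 = 228(228 − 1)/(2·228) = (228 − 1)/2.
Hence E[X] = Σ_{i=1}^{228} (228 − i)/228 = 227/2 ≈ 113.50000.

E[X] = 227/2 = 113.50000.


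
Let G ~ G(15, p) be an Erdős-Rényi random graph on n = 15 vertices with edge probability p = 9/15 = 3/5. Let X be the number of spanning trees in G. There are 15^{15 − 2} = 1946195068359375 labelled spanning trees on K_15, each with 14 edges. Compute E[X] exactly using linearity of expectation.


K_15 has 15^{15 − 2} = 1946195068359375 labelled spanning trees.
For each such spanning tree H, let X_H = 1 if all 14 edges of H are present in G. Then P[X_H = 1] = p^{14} = (3/5)^{14} = 4782969/6103515625.
By linearity of expectation: E[X] = Σ_H E[X_H] = 1946195068359375 · p^{14} = 1946195068359375 · 4782969/6103515625 = 7625597484987/5.
Numerically: E[X] ≈ 1.5251e+12.

E[X] = 1946195068359375 · (3/5)^{14} = 7625597484987/5 ≈ 1.5251e+12.


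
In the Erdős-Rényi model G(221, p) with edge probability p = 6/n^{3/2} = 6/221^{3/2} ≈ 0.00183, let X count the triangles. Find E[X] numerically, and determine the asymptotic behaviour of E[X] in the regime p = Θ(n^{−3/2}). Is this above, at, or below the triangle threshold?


Number of potential triangles: C(221, 3) = 1774630.
Each occurs with probability p³ ≈ (0.00183)³ ≈ 6.09100e-09.
By linearity: E[X] = C(221, 3)·p³ ≈ 1774630 · 6.09100e-09 ≈ 0.011.
Since α = 3/2 > 1, p = c/n^{3/2} = o(1/n) is below the triangle threshold p ~ 1/n. Asymptotically E[X] ~ (c³/6)·n^{3(1−α)} = (6³/6)·n^{-1.5} → 0, so by Markov's inequality G has no triangles w.h.p.

E[X] ≈ 0.011; in regime p = Θ(1/n^{3/2}) E[X] tends to 0 (below the triangle threshold p ~ 1/n).


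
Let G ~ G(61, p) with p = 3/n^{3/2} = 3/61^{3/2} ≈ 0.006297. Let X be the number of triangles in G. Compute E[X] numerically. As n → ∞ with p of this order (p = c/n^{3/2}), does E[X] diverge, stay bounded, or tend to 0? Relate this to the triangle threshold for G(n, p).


Number of potential triangles: C(61, 3) = 35990.
Each occurs with probability p³ ≈ (0.006297)³ ≈ 2.496776e-07.
By linearity: E[X] = C(61, 3)·p³ ≈ 35990 · 2.496776e-07 ≈ 0.0090.
Since α = 3/2 > 1, p = c/n^{3/2} = o(1/n) is below the triangle threshold p ~ 1/n. Asymptotically E[X] ~ (c³/6)·n^{3(1−α)} = (3³/6)·n^{-1.5} → 0, so by Markov's inequality G has no triangles w.h.p.

E[X] ≈ 0.0090; in regime p = Θ(1/n^{3/2}) E[X] tends to 0 (below the triangle threshold p ~ 1/n).


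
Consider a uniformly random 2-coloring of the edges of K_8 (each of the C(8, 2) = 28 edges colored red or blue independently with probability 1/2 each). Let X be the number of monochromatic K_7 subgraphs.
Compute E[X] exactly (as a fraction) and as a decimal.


Let X = Σ_S X_S over the C(8, 7) = 8 subsets S of size 7, where X_S = 1 if the K_7 on S is monochromatic.
For a fixed S, the K_7 on S has C(7, 2) = 21 edges. P[all 21 edges red] = (1/2)^21, and likewise for blue, so P[monochromatic] = 2·(1/2)^21 = 2^{1 − 21} = 1/1048576.
Summing: E[X] = C(8, 7) · 2^{1 − 21} = 8 · 1/1048576 = 1/131072.
Numerically: E[X] ≈ 0.0000.

E[X] = C(8,7)·2^(1−C(7,2)) = 1/131072 ≈ 0.0000.


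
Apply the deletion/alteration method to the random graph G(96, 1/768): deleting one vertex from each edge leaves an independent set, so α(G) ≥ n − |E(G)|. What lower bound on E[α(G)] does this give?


E[|E(G)|] = C(96, 2)·p = 4560 · (1/768) = 95/16.
E[α(G)] ≥ n − E[|E(G)|] = 96 − 95/16 = 1441/16.
Numerically: ≈ 90.062500.
(This is only a lower bound; the true E[α(G)] may be larger.)

E[α(G)] ≥ 1441/16 ≈ 90.062500.


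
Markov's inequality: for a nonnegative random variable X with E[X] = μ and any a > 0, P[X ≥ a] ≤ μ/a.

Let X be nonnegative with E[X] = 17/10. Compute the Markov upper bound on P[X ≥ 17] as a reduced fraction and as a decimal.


μ = E[X] = 17/10, a = 17.
Markov: P[X ≥ 17] ≤ μ/a = (17/10)/17 = 1/10.
Numerically: ≈ 0.1000.
(Since a = 17 > μ = 1.7000, the bound 1/10 is < 1 and informative.)

P[X ≥ 17] ≤ 1/10 ≈ 0.1000.


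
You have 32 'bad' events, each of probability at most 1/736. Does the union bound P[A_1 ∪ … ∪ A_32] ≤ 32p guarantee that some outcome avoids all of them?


Union bound: P[∪_{i=1}^{32} A_i] ≤ Σ_i P[A_i] ≤ 32·p = 32·(1/736) = 1/23.
Numerically: 1/23 ≈ 0.0435.
Is 1/23 < 1? YES.
Since P[∪ A_i] ≤ 1/23 < 1, the complement has P[∩ A_i^c] ≥ 1 − 1/23 = 22/23 > 0, so some outcome avoids every A_i.

32·p = 1/23 ≈ 0.0435; existence CERTIFIED by the union bound.


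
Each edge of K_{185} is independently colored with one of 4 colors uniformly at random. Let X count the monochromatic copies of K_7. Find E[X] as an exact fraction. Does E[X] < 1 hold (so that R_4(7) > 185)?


E[X] = C(185, 7) · 4^{1 − 21} = 1311854301420 · 4^{−20} = 1311854301420/1099511627776.
As a reduced fraction: E[X] = 327963575355/274877906944 ≈ 1.1931245.
Is E[X] < 1? NO.
Since E[X] ≥ 1, the first-moment bound is inconclusive at n = 185; it does NOT by itself certify R_4(7) > 185.

E[X] = 327963575355/274877906944 ≈ 1.1931245; E[X] ≥ 1; first-moment method inconclusive here.
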